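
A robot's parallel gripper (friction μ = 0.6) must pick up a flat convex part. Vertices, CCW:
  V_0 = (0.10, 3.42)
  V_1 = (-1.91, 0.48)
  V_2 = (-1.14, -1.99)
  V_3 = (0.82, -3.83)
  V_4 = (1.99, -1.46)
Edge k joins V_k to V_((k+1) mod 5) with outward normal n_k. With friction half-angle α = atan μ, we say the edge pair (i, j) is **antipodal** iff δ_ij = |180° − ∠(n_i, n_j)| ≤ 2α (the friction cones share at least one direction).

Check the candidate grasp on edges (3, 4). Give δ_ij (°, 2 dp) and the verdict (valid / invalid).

δ = 132.55°, invalid

α = atan 0.6 = 30.96°;  2α = 61.93°
edge 3: e_3 = (+1.17, +2.37);  n_3 = (+0.8967, -0.4427)
edge 4: e_4 = (-1.89, +4.88);  n_4 = (+0.9325, +0.3612)
∠(n_3, n_4) = 47.45°
δ = |180° − 47.45°| = 132.55°
132.55° > 2α = 61.93°  →  invalid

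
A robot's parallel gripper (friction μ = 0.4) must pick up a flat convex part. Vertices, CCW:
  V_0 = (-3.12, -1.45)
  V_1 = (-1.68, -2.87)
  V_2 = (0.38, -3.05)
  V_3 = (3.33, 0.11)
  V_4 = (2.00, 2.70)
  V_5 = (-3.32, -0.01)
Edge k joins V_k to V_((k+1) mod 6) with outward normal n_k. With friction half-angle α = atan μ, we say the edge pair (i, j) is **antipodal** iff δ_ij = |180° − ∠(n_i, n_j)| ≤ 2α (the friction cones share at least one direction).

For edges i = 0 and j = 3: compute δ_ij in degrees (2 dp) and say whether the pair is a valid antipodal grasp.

α = atan 0.4 = 21.80°;  2α = 43.60°
edge 0: e_0 = (+1.44, -1.42);  n_0 = (-0.7021, -0.7120)
edge 3: e_3 = (-1.33, +2.59);  n_3 = (+0.8896, +0.4568)
∠(n_0, n_3) = 161.78°
δ = |180° − 161.78°| = 18.22°
18.22° ≤ 2α = 43.60°  →  valid

δ = 18.22°, valid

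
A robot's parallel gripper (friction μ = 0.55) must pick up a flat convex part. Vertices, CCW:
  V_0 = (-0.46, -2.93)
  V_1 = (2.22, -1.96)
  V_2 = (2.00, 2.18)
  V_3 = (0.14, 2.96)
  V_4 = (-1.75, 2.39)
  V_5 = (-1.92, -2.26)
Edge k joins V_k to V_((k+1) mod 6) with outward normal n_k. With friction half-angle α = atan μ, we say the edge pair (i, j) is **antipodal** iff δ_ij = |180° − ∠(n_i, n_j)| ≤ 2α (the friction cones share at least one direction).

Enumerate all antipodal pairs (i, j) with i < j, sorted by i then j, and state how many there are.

count = 5; pairs: (0,2), (0,3), (1,4), (2,5), (3,5)

α = atan 0.55 = 28.81°;  2α = 57.62°
n_0 = (+0.3403, -0.9403)
n_1 = (+0.9986, +0.0531)
n_2 = (+0.3867, +0.9222)
n_3 = (-0.2887, +0.9574)
n_4 = (-0.9993, +0.0365)
n_5 = (-0.4171, -0.9089)
  (0,1): δ = 106.86°  ·
  (0,2): δ = 42.65°  ✓
  (0,3): δ = 3.11°  ✓
  (0,4): δ = 68.01°  ·
  (0,5): δ = 135.45°  ·
  (1,2): δ = 115.79°  ·
  (1,3): δ = 76.26°  ·
  (1,4): δ = 5.14°  ✓
  (1,5): δ = 62.31°  ·
  (2,3): δ = 140.47°  ·
  (2,4): δ = 69.34°  ·
  (2,5): δ = 1.90°  ✓
  (3,4): δ = 108.88°  ·
  (3,5): δ = 41.43°  ✓
  (4,5): δ = 112.56°  ·
antipodal pairs: 5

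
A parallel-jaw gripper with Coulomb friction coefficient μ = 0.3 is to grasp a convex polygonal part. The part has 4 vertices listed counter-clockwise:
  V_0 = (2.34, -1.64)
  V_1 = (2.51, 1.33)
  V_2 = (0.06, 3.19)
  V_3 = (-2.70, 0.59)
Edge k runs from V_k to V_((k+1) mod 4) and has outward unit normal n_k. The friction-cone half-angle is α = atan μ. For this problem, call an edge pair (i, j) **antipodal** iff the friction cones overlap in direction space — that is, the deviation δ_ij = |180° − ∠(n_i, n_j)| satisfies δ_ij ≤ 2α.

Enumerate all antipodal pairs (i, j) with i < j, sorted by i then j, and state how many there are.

count = 1; pairs: (1,3)

α = atan 0.3 = 16.70°;  2α = 33.40°
n_0 = (+0.9984, -0.0571)
n_1 = (+0.6047, +0.7965)
n_2 = (-0.6857, +0.7279)
n_3 = (-0.4046, -0.9145)
  (0,1): δ = 123.93°  ·
  (0,2): δ = 43.43°  ·
  (0,3): δ = 69.41°  ·
  (1,2): δ = 99.50°  ·
  (1,3): δ = 13.34°  ✓
  (2,3): δ = 67.16°  ·
antipodal pairs: 1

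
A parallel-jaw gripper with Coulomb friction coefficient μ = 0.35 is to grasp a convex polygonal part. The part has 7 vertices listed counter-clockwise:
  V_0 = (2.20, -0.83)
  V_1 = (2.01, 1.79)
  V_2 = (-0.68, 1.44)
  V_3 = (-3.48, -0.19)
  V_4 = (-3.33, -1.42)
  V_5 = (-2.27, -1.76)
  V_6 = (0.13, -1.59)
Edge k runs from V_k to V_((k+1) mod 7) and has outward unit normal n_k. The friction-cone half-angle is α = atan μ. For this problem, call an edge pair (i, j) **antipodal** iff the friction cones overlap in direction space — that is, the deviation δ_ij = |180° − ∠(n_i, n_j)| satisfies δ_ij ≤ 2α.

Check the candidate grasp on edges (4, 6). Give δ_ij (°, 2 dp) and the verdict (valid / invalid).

δ = 142.06°, invalid

α = atan 0.35 = 19.29°;  2α = 38.58°
edge 4: e_4 = (+1.06, -0.34);  n_4 = (-0.3054, -0.9522)
edge 6: e_6 = (+2.07, +0.76);  n_6 = (+0.3447, -0.9387)
∠(n_4, n_6) = 37.94°
δ = |180° − 37.94°| = 142.06°
142.06° > 2α = 38.58°  →  invalid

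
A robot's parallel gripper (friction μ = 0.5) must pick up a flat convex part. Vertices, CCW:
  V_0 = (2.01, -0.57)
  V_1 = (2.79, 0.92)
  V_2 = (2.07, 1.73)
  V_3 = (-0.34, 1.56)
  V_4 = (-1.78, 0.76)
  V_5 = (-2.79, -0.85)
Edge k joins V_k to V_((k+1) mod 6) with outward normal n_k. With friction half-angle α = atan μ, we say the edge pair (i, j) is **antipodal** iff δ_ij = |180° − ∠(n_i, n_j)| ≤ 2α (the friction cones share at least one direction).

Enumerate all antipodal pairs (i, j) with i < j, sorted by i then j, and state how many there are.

count = 5; pairs: (0,3), (0,4), (1,5), (2,5), (3,5)

α = atan 0.5 = 26.57°;  2α = 53.13°
n_0 = (+0.8859, -0.4638)
n_1 = (+0.7474, +0.6644)
n_2 = (-0.0704, +0.9975)
n_3 = (-0.4856, +0.8742)
n_4 = (-0.8471, +0.5314)
n_5 = (+0.0582, -0.9983)
  (0,1): δ = 110.73°  ·
  (0,2): δ = 58.33°  ·
  (0,3): δ = 33.31°  ✓
  (0,4): δ = 4.47°  ✓
  (0,5): δ = 120.97°  ·
  (1,2): δ = 127.60°  ·
  (1,3): δ = 102.58°  ·
  (1,4): δ = 73.73°  ·
  (1,5): δ = 51.70°  ✓
  (2,3): δ = 154.98°  ·
  (2,4): δ = 126.14°  ·
  (2,5): δ = 0.70°  ✓
  (3,4): δ = 151.16°  ·
  (3,5): δ = 25.72°  ✓
  (4,5): δ = 54.56°  ·
antipodal pairs: 5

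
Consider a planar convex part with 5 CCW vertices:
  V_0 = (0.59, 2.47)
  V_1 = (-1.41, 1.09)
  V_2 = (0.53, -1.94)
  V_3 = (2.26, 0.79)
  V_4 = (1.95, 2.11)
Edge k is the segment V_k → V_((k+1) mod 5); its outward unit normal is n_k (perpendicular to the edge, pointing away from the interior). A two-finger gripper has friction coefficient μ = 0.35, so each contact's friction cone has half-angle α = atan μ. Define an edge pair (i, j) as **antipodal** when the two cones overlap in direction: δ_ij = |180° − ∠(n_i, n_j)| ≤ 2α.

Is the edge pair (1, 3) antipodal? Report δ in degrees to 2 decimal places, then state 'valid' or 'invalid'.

α = atan 0.35 = 19.29°;  2α = 38.58°
edge 1: e_1 = (+1.94, -3.03);  n_1 = (-0.8422, -0.5392)
edge 3: e_3 = (-0.31, +1.32);  n_3 = (+0.9735, +0.2286)
∠(n_1, n_3) = 160.59°
δ = |180° − 160.59°| = 19.41°
19.41° ≤ 2α = 38.58°  →  valid

δ = 19.41°, valid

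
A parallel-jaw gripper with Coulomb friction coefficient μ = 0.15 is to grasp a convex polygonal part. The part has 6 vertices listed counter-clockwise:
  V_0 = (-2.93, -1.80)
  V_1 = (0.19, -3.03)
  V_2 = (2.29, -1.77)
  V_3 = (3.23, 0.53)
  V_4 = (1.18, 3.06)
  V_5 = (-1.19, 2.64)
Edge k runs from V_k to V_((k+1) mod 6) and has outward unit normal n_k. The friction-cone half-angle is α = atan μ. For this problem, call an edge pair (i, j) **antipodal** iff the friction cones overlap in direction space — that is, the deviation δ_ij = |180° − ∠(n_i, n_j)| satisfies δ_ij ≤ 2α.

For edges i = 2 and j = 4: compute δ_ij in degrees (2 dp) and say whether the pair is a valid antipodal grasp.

δ = 57.72°, invalid

α = atan 0.15 = 8.53°;  2α = 17.06°
edge 2: e_2 = (+0.94, +2.30);  n_2 = (+0.9257, -0.3783)
edge 4: e_4 = (-2.37, -0.42);  n_4 = (-0.1745, +0.9847)
∠(n_2, n_4) = 122.28°
δ = |180° − 122.28°| = 57.72°
57.72° > 2α = 17.06°  →  invalid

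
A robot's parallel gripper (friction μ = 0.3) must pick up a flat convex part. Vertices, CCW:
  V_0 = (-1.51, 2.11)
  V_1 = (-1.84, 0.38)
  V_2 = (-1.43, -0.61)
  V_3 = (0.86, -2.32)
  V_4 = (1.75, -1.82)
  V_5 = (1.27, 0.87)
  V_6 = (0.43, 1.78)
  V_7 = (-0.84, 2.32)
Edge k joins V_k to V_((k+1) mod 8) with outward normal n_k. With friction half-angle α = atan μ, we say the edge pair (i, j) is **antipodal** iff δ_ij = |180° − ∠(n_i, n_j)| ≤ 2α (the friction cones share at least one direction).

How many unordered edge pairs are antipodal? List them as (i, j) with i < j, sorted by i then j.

α = atan 0.3 = 16.70°;  2α = 33.40°
n_0 = (-0.9823, +0.1874)
n_1 = (-0.9239, -0.3826)
n_2 = (-0.5983, -0.8013)
n_3 = (+0.4898, -0.8718)
n_4 = (+0.9845, +0.1757)
n_5 = (+0.7348, +0.6783)
n_6 = (+0.3913, +0.9203)
n_7 = (-0.2991, +0.9542)
  (0,1): δ = 146.70°  ·
  (0,2): δ = 115.95°  ·
  (0,3): δ = 49.87°  ·
  (0,4): δ = 20.92°  ✓
  (0,5): δ = 53.51°  ·
  (0,6): δ = 77.76°  ·
  (0,7): δ = 118.20°  ·
  (1,2): δ = 149.25°  ·
  (1,3): δ = 83.17°  ·
  (1,4): δ = 12.38°  ✓
  (1,5): δ = 20.21°  ✓
  (1,6): δ = 44.47°  ·
  (1,7): δ = 84.91°  ·
  (2,3): δ = 113.92°  ·
  (2,4): δ = 43.13°  ·
  (2,5): δ = 10.54°  ✓
  (2,6): δ = 13.71°  ✓
  (2,7): δ = 54.15°  ·
  (3,4): δ = 109.21°  ·
  (3,5): δ = 76.62°  ·
  (3,6): δ = 52.36°  ·
  (3,7): δ = 11.92°  ✓
  (4,5): δ = 147.41°  ·
  (4,6): δ = 123.15°  ·
  (4,7): δ = 82.71°  ·
  (5,6): δ = 155.74°  ·
  (5,7): δ = 115.31°  ·
  (6,7): δ = 139.56°  ·
antipodal pairs: 6

count = 6; pairs: (0,4), (1,4), (1,5), (2,5), (2,6), (3,7)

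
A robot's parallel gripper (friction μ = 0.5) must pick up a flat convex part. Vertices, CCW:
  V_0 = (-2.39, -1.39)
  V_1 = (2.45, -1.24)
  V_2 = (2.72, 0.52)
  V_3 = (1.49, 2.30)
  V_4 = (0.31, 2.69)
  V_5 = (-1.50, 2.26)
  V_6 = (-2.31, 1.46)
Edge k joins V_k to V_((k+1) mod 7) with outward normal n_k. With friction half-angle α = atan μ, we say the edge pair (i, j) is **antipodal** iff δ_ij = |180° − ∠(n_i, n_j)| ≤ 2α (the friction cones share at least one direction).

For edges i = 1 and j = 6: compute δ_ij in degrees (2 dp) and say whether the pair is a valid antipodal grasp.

α = atan 0.5 = 26.57°;  2α = 53.13°
edge 1: e_1 = (+0.27, +1.76);  n_1 = (+0.9884, -0.1516)
edge 6: e_6 = (-0.08, -2.85);  n_6 = (-0.9996, +0.0281)
∠(n_1, n_6) = 172.89°
δ = |180° − 172.89°| = 7.11°
7.11° ≤ 2α = 53.13°  →  valid

δ = 7.11°, valid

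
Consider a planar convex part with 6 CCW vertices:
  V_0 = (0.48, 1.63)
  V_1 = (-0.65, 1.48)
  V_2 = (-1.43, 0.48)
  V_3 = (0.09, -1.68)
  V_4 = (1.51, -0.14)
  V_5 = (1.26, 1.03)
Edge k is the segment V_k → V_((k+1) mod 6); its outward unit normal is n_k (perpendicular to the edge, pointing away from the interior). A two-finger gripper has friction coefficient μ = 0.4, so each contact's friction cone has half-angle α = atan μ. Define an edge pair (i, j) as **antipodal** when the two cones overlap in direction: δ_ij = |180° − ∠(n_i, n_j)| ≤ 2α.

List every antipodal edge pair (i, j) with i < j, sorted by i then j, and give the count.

count = 4; pairs: (0,3), (1,3), (2,4), (2,5)

α = atan 0.4 = 21.80°;  2α = 43.60°
n_0 = (-0.1316, +0.9913)
n_1 = (-0.7885, +0.6150)
n_2 = (-0.8178, -0.5755)
n_3 = (+0.7352, -0.6779)
n_4 = (+0.9779, +0.2090)
n_5 = (+0.6097, +0.7926)
  (0,1): δ = 135.52°  ·
  (0,2): δ = 62.43°  ·
  (0,3): δ = 39.76°  ✓
  (0,4): δ = 94.50°  ·
  (0,5): δ = 134.87°  ·
  (1,2): δ = 106.91°  ·
  (1,3): δ = 4.72°  ✓
  (1,4): δ = 50.02°  ·
  (1,5): δ = 90.39°  ·
  (2,3): δ = 77.81°  ·
  (2,4): δ = 23.07°  ✓
  (2,5): δ = 17.30°  ✓
  (3,4): δ = 125.26°  ·
  (3,5): δ = 84.89°  ·
  (4,5): δ = 139.63°  ·
antipodal pairs: 4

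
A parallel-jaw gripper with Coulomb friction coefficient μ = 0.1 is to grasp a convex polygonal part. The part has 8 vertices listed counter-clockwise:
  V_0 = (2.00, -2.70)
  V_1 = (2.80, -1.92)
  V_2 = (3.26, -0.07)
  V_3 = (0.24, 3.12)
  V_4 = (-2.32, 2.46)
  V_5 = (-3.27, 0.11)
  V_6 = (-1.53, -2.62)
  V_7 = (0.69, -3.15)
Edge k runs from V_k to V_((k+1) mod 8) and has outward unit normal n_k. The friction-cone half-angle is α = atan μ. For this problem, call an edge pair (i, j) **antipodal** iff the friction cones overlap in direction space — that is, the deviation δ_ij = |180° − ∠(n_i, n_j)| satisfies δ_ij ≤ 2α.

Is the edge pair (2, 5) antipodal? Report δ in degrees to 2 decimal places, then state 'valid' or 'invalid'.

α = atan 0.1 = 5.71°;  2α = 11.42°
edge 2: e_2 = (-3.02, +3.19);  n_2 = (+0.7262, +0.6875)
edge 5: e_5 = (+1.74, -2.73);  n_5 = (-0.8433, -0.5375)
∠(n_2, n_5) = 169.08°
δ = |180° − 169.08°| = 10.92°
10.92° ≤ 2α = 11.42°  →  valid

δ = 10.92°, valid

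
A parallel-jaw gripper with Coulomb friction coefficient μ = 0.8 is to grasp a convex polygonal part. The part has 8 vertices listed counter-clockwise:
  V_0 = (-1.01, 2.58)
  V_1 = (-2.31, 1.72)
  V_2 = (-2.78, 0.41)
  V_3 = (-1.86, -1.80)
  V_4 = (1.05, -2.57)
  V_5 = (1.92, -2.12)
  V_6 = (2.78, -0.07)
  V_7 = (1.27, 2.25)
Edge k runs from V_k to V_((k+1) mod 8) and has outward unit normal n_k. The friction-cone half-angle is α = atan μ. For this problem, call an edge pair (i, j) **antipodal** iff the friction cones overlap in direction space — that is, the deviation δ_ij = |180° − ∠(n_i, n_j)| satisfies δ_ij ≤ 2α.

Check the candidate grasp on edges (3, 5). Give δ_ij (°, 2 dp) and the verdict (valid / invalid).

δ = 97.94°, invalid

α = atan 0.8 = 38.66°;  2α = 77.32°
edge 3: e_3 = (+2.91, -0.77);  n_3 = (-0.2558, -0.9667)
edge 5: e_5 = (+0.86, +2.05);  n_5 = (+0.9221, -0.3869)
∠(n_3, n_5) = 82.06°
δ = |180° − 82.06°| = 97.94°
97.94° > 2α = 77.32°  →  invalid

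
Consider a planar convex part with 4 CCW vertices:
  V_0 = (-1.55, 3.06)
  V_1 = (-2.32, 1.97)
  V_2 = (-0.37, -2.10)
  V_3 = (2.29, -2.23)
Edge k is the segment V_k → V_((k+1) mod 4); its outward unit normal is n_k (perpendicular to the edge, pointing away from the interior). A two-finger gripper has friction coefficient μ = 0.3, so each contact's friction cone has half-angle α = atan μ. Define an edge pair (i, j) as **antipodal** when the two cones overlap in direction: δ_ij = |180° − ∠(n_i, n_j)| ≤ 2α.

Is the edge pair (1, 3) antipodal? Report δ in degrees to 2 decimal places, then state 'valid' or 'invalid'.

α = atan 0.3 = 16.70°;  2α = 33.40°
edge 1: e_1 = (+1.95, -4.07);  n_1 = (-0.9018, -0.4321)
edge 3: e_3 = (-3.84, +5.29);  n_3 = (+0.8093, +0.5874)
∠(n_1, n_3) = 169.62°
δ = |180° − 169.62°| = 10.38°
10.38° ≤ 2α = 33.40°  →  valid

δ = 10.38°, valid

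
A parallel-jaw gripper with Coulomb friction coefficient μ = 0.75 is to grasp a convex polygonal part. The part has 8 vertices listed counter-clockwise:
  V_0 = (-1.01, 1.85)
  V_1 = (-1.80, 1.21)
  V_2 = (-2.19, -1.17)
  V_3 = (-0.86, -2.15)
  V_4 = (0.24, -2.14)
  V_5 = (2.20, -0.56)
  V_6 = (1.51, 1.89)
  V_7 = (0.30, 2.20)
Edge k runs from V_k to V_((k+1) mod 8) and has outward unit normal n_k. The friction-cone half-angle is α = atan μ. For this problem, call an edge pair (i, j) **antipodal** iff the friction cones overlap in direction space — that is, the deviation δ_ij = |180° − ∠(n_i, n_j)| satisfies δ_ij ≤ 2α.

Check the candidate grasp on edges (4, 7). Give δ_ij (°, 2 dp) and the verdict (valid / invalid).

δ = 23.91°, valid

α = atan 0.75 = 36.87°;  2α = 73.74°
edge 4: e_4 = (+1.96, +1.58);  n_4 = (+0.6276, -0.7785)
edge 7: e_7 = (-1.31, -0.35);  n_7 = (-0.2581, +0.9661)
∠(n_4, n_7) = 156.09°
δ = |180° − 156.09°| = 23.91°
23.91° ≤ 2α = 73.74°  →  valid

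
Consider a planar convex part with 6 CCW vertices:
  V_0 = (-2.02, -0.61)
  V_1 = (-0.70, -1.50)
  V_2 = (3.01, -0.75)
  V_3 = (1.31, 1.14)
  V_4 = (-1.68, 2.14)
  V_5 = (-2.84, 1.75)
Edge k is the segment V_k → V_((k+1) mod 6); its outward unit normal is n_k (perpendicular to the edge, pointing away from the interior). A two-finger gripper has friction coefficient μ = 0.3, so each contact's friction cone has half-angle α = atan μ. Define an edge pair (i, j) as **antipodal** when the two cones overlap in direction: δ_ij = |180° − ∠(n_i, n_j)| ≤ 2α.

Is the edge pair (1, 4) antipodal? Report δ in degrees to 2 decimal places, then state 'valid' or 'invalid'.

α = atan 0.3 = 16.70°;  2α = 33.40°
edge 1: e_1 = (+3.71, +0.75);  n_1 = (+0.1981, -0.9802)
edge 4: e_4 = (-1.16, -0.39);  n_4 = (-0.3187, +0.9479)
∠(n_1, n_4) = 172.85°
δ = |180° − 172.85°| = 7.15°
7.15° ≤ 2α = 33.40°  →  valid

δ = 7.15°, valid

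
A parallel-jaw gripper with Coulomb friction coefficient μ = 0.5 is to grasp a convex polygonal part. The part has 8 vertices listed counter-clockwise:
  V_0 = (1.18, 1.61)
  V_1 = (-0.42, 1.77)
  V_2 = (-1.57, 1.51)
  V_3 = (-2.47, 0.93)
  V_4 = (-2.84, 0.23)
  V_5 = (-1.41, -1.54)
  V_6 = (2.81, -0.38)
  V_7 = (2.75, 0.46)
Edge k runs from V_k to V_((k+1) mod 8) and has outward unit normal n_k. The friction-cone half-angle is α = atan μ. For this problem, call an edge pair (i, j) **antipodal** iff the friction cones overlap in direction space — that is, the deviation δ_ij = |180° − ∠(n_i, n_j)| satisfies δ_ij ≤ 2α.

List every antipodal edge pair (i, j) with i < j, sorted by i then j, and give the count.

α = atan 0.5 = 26.57°;  2α = 53.13°
n_0 = (+0.0995, +0.9950)
n_1 = (-0.2205, +0.9754)
n_2 = (-0.5417, +0.8406)
n_3 = (-0.8841, +0.4673)
n_4 = (-0.7779, -0.6284)
n_5 = (+0.2651, -0.9642)
n_6 = (+0.9975, +0.0712)
n_7 = (+0.5909, +0.8067)
  (0,1): δ = 161.55°  ·
  (0,2): δ = 141.49°  ·
  (0,3): δ = 112.15°  ·
  (0,4): δ = 45.35°  ✓
  (0,5): δ = 21.08°  ✓
  (0,6): δ = 99.80°  ·
  (0,7): δ = 149.49°  ·
  (1,2): δ = 159.94°  ·
  (1,3): δ = 130.60°  ·
  (1,4): δ = 63.80°  ·
  (1,5): δ = 2.63°  ✓
  (1,6): δ = 81.35°  ·
  (1,7): δ = 131.04°  ·
  (2,3): δ = 150.66°  ·
  (2,4): δ = 83.86°  ·
  (2,5): δ = 17.43°  ✓
  (2,6): δ = 61.29°  ·
  (2,7): δ = 110.98°  ·
  (3,4): δ = 113.21°  ·
  (3,5): δ = 46.77°  ✓
  (3,6): δ = 31.95°  ✓
  (3,7): δ = 81.64°  ·
  (4,5): δ = 113.57°  ·
  (4,6): δ = 34.85°  ✓
  (4,7): δ = 14.84°  ✓
  (5,6): δ = 101.28°  ·
  (5,7): δ = 51.59°  ✓
  (6,7): δ = 130.31°  ·
antipodal pairs: 9

count = 9; pairs: (0,4), (0,5), (1,5), (2,5), (3,5), (3,6), (4,6), (4,7), (5,7)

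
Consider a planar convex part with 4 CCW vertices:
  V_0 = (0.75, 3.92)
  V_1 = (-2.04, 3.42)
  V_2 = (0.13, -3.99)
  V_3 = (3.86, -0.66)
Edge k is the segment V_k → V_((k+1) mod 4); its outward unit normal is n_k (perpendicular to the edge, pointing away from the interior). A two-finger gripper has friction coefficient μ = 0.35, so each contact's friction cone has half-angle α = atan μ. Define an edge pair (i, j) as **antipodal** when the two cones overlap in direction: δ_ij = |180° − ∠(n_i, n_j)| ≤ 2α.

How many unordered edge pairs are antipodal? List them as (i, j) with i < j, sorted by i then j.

count = 2; pairs: (0,2), (1,3)

α = atan 0.35 = 19.29°;  2α = 38.58°
n_0 = (-0.1764, +0.9843)
n_1 = (-0.9597, -0.2810)
n_2 = (+0.6660, -0.7460)
n_3 = (+0.8273, +0.5618)
  (0,1): δ = 83.84°  ·
  (0,2): δ = 31.60°  ✓
  (0,3): δ = 114.02°  ·
  (1,2): δ = 64.57°  ·
  (1,3): δ = 17.86°  ✓
  (2,3): δ = 97.58°  ·
antipodal pairs: 2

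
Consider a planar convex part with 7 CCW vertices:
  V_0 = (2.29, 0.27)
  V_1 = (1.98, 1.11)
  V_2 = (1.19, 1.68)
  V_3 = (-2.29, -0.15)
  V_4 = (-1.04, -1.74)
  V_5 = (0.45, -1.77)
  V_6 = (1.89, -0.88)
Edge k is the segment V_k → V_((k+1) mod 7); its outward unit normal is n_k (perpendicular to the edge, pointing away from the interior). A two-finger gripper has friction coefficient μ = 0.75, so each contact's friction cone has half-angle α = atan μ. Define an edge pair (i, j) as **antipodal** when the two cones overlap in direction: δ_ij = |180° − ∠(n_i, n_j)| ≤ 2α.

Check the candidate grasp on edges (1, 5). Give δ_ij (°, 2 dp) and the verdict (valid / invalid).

δ = 67.53°, valid

α = atan 0.75 = 36.87°;  2α = 73.74°
edge 1: e_1 = (-0.79, +0.57);  n_1 = (+0.5851, +0.8109)
edge 5: e_5 = (+1.44, +0.89);  n_5 = (+0.5257, -0.8506)
∠(n_1, n_5) = 112.47°
δ = |180° − 112.47°| = 67.53°
67.53° ≤ 2α = 73.74°  →  valid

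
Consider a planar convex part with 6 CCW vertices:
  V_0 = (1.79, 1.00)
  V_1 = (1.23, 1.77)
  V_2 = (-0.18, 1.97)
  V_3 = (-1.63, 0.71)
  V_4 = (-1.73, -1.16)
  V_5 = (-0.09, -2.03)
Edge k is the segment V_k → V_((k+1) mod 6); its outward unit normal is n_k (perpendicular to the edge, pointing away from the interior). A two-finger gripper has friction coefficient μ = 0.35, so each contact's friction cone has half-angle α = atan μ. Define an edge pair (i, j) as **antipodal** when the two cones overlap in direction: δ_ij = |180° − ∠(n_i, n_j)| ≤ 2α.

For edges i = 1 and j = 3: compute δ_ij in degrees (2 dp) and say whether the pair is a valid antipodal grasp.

δ = 84.99°, invalid

α = atan 0.35 = 19.29°;  2α = 38.58°
edge 1: e_1 = (-1.41, +0.20);  n_1 = (+0.1404, +0.9901)
edge 3: e_3 = (-0.10, -1.87);  n_3 = (-0.9986, +0.0534)
∠(n_1, n_3) = 95.01°
δ = |180° − 95.01°| = 84.99°
84.99° > 2α = 38.58°  →  invalid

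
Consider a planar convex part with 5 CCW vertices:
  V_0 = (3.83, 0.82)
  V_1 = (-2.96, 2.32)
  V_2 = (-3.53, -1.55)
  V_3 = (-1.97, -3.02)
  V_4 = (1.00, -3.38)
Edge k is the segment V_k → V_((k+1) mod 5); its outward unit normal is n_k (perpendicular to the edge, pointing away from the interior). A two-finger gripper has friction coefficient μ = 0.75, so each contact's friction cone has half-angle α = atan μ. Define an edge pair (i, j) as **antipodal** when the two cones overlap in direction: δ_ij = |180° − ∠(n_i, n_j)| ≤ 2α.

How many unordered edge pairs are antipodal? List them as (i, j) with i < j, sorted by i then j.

α = atan 0.75 = 36.87°;  2α = 73.74°
n_0 = (+0.2157, +0.9765)
n_1 = (-0.9893, +0.1457)
n_2 = (-0.6858, -0.7278)
n_3 = (-0.1203, -0.9927)
n_4 = (+0.8293, -0.5588)
  (0,1): δ = 85.92°  ·
  (0,2): δ = 30.84°  ✓
  (0,3): δ = 5.55°  ✓
  (0,4): δ = 68.48°  ✓
  (1,2): δ = 124.92°  ·
  (1,3): δ = 88.53°  ·
  (1,4): δ = 25.59°  ✓
  (2,3): δ = 143.61°  ·
  (2,4): δ = 80.67°  ·
  (3,4): δ = 117.06°  ·
antipodal pairs: 4

count = 4; pairs: (0,2), (0,3), (0,4), (1,4)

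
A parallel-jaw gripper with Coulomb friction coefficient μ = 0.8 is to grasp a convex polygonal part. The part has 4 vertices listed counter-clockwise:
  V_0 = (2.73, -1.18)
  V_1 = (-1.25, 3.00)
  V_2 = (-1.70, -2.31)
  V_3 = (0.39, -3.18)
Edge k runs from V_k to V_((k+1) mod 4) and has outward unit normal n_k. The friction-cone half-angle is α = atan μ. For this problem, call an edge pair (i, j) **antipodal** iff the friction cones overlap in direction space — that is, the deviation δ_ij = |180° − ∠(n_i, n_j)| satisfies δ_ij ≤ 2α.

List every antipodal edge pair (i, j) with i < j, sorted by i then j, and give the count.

α = atan 0.8 = 38.66°;  2α = 77.32°
n_0 = (+0.7242, +0.6896)
n_1 = (-0.9964, +0.0844)
n_2 = (-0.3843, -0.9232)
n_3 = (+0.6497, -0.7602)
  (0,1): δ = 48.44°  ✓
  (0,2): δ = 23.80°  ✓
  (0,3): δ = 86.92°  ·
  (1,2): δ = 107.76°  ·
  (1,3): δ = 44.64°  ✓
  (2,3): δ = 116.88°  ·
antipodal pairs: 3

count = 3; pairs: (0,1), (0,2), (1,3)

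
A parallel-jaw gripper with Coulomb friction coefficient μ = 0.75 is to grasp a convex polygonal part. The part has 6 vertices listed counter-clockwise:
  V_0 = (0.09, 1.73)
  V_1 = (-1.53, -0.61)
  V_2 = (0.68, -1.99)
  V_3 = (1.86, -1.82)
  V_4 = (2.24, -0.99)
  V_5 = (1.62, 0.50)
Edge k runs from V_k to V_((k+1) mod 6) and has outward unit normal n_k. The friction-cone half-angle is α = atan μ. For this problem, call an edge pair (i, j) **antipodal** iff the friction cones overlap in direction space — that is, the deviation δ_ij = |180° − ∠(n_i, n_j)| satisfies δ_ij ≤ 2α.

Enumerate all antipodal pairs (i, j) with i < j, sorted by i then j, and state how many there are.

α = atan 0.75 = 36.87°;  2α = 73.74°
n_0 = (-0.8222, +0.5692)
n_1 = (-0.5297, -0.8482)
n_2 = (+0.1426, -0.9898)
n_3 = (+0.9092, -0.4163)
n_4 = (+0.9233, +0.3842)
n_5 = (+0.6266, +0.7794)
  (0,1): δ = 87.29°  ·
  (0,2): δ = 47.11°  ✓
  (0,3): δ = 10.10°  ✓
  (0,4): δ = 57.29°  ✓
  (0,5): δ = 85.90°  ·
  (1,2): δ = 139.82°  ·
  (1,3): δ = 82.62°  ·
  (1,4): δ = 35.43°  ✓
  (1,5): δ = 6.81°  ✓
  (2,3): δ = 122.80°  ·
  (2,4): δ = 75.61°  ·
  (2,5): δ = 46.99°  ✓
  (3,4): δ = 132.81°  ·
  (3,5): δ = 104.20°  ·
  (4,5): δ = 151.39°  ·
antipodal pairs: 6

count = 6; pairs: (0,2), (0,3), (0,4), (1,4), (1,5), (2,5)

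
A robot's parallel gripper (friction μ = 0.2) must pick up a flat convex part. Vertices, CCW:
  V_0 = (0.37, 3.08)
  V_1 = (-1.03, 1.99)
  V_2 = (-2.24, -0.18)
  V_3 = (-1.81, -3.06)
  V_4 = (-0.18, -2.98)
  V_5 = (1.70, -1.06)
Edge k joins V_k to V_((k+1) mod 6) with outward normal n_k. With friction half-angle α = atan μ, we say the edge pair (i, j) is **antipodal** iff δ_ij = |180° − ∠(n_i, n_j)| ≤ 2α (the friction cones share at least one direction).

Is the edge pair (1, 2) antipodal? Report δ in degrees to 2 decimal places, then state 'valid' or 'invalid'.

α = atan 0.2 = 11.31°;  2α = 22.62°
edge 1: e_1 = (-1.21, -2.17);  n_1 = (-0.8734, +0.4870)
edge 2: e_2 = (+0.43, -2.88);  n_2 = (-0.9890, -0.1477)
∠(n_1, n_2) = 37.64°
δ = |180° − 37.64°| = 142.36°
142.36° > 2α = 22.62°  →  invalid

δ = 142.36°, invalid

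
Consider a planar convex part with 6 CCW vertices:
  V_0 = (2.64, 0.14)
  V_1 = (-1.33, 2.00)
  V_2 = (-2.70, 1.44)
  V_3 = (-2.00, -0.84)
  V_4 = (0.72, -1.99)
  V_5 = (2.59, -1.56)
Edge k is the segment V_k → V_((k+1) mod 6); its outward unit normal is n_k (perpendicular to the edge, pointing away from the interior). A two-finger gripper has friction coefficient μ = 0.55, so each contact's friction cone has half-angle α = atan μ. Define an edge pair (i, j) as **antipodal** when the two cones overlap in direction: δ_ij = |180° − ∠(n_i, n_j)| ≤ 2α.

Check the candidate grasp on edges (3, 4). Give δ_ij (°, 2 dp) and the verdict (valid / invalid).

α = atan 0.55 = 28.81°;  2α = 57.62°
edge 3: e_3 = (+2.72, -1.15);  n_3 = (-0.3894, -0.9211)
edge 4: e_4 = (+1.87, +0.43);  n_4 = (+0.2241, -0.9746)
∠(n_3, n_4) = 35.87°
δ = |180° − 35.87°| = 144.13°
144.13° > 2α = 57.62°  →  invalid

δ = 144.13°, invalid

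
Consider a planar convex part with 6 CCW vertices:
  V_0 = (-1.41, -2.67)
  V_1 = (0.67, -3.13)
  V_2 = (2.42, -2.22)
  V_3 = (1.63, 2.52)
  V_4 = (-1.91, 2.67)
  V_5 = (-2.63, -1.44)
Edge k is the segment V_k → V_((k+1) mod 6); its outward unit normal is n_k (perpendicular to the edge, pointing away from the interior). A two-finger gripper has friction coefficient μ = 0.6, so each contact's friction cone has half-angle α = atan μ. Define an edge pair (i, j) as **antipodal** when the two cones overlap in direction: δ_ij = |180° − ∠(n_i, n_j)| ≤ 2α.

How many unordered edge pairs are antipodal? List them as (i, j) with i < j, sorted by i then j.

α = atan 0.6 = 30.96°;  2α = 61.93°
n_0 = (-0.2159, -0.9764)
n_1 = (+0.4614, -0.8872)
n_2 = (+0.9864, +0.1644)
n_3 = (+0.0423, +0.9991)
n_4 = (-0.9850, +0.1726)
n_5 = (-0.7100, -0.7042)
  (0,1): δ = 140.06°  ·
  (0,2): δ = 68.07°  ·
  (0,3): δ = 10.04°  ✓
  (0,4): δ = 92.53°  ·
  (0,5): δ = 147.24°  ·
  (1,2): δ = 108.01°  ·
  (1,3): δ = 29.90°  ✓
  (1,4): δ = 52.59°  ✓
  (1,5): δ = 107.29°  ·
  (2,3): δ = 101.89°  ·
  (2,4): δ = 19.40°  ✓
  (2,5): δ = 35.30°  ✓
  (3,4): δ = 97.51°  ·
  (3,5): δ = 42.81°  ✓
  (4,5): δ = 125.30°  ·
antipodal pairs: 6

count = 6; pairs: (0,3), (1,3), (1,4), (2,4), (2,5), (3,5)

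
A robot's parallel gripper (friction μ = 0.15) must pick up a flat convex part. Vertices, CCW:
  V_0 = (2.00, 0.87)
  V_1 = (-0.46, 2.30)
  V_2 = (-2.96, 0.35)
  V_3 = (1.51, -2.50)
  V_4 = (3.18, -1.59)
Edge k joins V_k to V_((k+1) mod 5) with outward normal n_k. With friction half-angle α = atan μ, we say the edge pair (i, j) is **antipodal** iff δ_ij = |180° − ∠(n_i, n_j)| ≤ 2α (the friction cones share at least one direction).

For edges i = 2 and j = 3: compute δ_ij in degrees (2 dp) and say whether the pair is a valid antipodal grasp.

α = atan 0.15 = 8.53°;  2α = 17.06°
edge 2: e_2 = (+4.47, -2.85);  n_2 = (-0.5376, -0.8432)
edge 3: e_3 = (+1.67, +0.91);  n_3 = (+0.4785, -0.8781)
∠(n_2, n_3) = 61.11°
δ = |180° − 61.11°| = 118.89°
118.89° > 2α = 17.06°  →  invalid

δ = 118.89°, invalid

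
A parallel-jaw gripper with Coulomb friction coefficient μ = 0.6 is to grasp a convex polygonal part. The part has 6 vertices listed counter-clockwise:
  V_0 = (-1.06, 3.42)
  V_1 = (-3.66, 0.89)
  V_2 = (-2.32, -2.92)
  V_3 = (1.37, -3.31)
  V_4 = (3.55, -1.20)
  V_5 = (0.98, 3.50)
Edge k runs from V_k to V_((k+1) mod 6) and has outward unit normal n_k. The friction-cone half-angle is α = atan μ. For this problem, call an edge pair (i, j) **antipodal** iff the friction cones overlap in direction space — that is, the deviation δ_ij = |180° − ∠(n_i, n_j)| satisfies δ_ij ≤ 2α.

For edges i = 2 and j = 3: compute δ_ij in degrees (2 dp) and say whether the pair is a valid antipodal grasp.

δ = 129.90°, invalid

α = atan 0.6 = 30.96°;  2α = 61.93°
edge 2: e_2 = (+3.69, -0.39);  n_2 = (-0.1051, -0.9945)
edge 3: e_3 = (+2.18, +2.11);  n_3 = (+0.6955, -0.7185)
∠(n_2, n_3) = 50.10°
δ = |180° − 50.10°| = 129.90°
129.90° > 2α = 61.93°  →  invalid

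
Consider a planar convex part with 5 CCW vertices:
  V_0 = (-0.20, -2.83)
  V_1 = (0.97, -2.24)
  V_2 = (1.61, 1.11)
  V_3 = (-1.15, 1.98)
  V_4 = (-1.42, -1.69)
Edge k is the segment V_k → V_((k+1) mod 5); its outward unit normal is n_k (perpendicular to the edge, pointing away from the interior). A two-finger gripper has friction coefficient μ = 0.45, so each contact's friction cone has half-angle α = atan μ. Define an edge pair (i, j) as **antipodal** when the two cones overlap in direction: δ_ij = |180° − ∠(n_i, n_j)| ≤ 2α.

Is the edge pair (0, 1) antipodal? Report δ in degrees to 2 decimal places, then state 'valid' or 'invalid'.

δ = 127.58°, invalid

α = atan 0.45 = 24.23°;  2α = 48.46°
edge 0: e_0 = (+1.17, +0.59);  n_0 = (+0.4503, -0.8929)
edge 1: e_1 = (+0.64, +3.35);  n_1 = (+0.9822, -0.1877)
∠(n_0, n_1) = 52.42°
δ = |180° − 52.42°| = 127.58°
127.58° > 2α = 48.46°  →  invalid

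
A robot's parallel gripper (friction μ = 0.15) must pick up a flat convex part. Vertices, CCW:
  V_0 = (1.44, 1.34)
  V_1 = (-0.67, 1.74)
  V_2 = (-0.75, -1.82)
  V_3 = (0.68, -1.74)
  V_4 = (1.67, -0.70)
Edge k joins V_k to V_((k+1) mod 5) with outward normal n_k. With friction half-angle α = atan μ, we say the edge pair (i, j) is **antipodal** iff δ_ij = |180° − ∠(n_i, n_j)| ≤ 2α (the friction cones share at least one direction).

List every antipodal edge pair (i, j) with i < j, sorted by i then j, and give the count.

count = 2; pairs: (0,2), (1,4)

α = atan 0.15 = 8.53°;  2α = 17.06°
n_0 = (+0.1863, +0.9825)
n_1 = (-0.9997, +0.0225)
n_2 = (+0.0559, -0.9984)
n_3 = (+0.7243, -0.6895)
n_4 = (+0.9937, +0.1120)
  (0,1): δ = 80.55°  ·
  (0,2): δ = 13.94°  ✓
  (0,3): δ = 57.15°  ·
  (0,4): δ = 107.17°  ·
  (1,2): δ = 85.51°  ·
  (1,3): δ = 42.30°  ·
  (1,4): δ = 7.72°  ✓
  (2,3): δ = 136.79°  ·
  (2,4): δ = 86.77°  ·
  (3,4): δ = 129.98°  ·
antipodal pairs: 2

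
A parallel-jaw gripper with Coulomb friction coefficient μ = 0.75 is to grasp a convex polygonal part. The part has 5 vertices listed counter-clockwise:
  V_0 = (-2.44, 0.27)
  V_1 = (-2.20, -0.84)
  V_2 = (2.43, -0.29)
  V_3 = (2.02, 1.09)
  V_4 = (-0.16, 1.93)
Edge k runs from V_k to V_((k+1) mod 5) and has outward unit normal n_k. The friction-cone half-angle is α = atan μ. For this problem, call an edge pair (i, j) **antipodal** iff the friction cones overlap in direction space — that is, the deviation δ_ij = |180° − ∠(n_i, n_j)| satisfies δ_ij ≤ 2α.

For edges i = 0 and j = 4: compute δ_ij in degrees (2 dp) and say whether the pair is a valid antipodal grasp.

α = atan 0.75 = 36.87°;  2α = 73.74°
edge 0: e_0 = (+0.24, -1.11);  n_0 = (-0.9774, -0.2113)
edge 4: e_4 = (-2.28, -1.66);  n_4 = (-0.5886, +0.8084)
∠(n_0, n_4) = 66.14°
δ = |180° − 66.14°| = 113.86°
113.86° > 2α = 73.74°  →  invalid

δ = 113.86°, invalid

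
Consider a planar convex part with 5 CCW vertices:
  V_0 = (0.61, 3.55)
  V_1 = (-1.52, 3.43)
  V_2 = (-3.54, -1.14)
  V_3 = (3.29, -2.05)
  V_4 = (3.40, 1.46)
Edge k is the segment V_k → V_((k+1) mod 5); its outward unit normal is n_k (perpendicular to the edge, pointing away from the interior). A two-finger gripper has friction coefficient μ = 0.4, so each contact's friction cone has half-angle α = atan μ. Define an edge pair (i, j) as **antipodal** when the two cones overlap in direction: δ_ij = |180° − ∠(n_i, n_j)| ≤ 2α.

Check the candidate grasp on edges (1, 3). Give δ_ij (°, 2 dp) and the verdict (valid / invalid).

δ = 22.05°, valid

α = atan 0.4 = 21.80°;  2α = 43.60°
edge 1: e_1 = (-2.02, -4.57);  n_1 = (-0.9146, +0.4043)
edge 3: e_3 = (+0.11, +3.51);  n_3 = (+0.9995, -0.0313)
∠(n_1, n_3) = 157.95°
δ = |180° − 157.95°| = 22.05°
22.05° ≤ 2α = 43.60°  →  valid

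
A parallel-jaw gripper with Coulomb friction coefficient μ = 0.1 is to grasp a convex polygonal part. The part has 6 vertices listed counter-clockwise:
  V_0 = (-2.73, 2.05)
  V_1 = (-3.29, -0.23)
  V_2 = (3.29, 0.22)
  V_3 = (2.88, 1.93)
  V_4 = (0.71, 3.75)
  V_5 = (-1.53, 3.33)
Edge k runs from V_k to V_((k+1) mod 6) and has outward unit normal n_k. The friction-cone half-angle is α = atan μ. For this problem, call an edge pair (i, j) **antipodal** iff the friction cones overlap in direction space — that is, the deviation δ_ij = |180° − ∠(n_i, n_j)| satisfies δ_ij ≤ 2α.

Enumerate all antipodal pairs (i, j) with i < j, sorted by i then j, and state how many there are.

count = 1; pairs: (1,4)

α = atan 0.1 = 5.71°;  2α = 11.42°
n_0 = (-0.9711, +0.2385)
n_1 = (+0.0682, -0.9977)
n_2 = (+0.9724, +0.2332)
n_3 = (+0.6426, +0.7662)
n_4 = (-0.1843, +0.9829)
n_5 = (-0.7295, +0.6839)
  (0,1): δ = 72.29°  ·
  (0,2): δ = 27.28°  ·
  (0,3): δ = 63.81°  ·
  (0,4): δ = 114.42°  ·
  (0,5): δ = 150.65°  ·
  (1,2): δ = 80.43°  ·
  (1,3): δ = 43.90°  ·
  (1,4): δ = 6.71°  ✓
  (1,5): δ = 42.94°  ·
  (2,3): δ = 143.47°  ·
  (2,4): δ = 92.86°  ·
  (2,5): δ = 56.64°  ·
  (3,4): δ = 129.39°  ·
  (3,5): δ = 93.17°  ·
  (4,5): δ = 143.77°  ·
antipodal pairs: 1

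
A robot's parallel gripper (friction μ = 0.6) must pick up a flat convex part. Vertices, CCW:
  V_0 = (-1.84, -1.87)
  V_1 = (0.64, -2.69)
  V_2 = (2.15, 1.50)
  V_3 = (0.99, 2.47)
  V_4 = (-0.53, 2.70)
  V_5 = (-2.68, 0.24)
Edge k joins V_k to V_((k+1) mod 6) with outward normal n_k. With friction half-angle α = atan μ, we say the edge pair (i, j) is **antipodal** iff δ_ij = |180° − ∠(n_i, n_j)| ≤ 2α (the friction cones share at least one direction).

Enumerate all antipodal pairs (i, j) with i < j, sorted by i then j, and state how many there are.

count = 6; pairs: (0,2), (0,3), (1,4), (1,5), (2,5), (3,5)

α = atan 0.6 = 30.96°;  2α = 61.93°
n_0 = (-0.3139, -0.9494)
n_1 = (+0.9408, -0.3390)
n_2 = (+0.6415, +0.7671)
n_3 = (+0.1496, +0.9887)
n_4 = (-0.7530, +0.6581)
n_5 = (-0.9291, -0.3699)
  (0,1): δ = 91.52°  ·
  (0,2): δ = 21.61°  ✓
  (0,3): δ = 9.69°  ✓
  (0,4): δ = 67.14°  ·
  (0,5): δ = 130.00°  ·
  (1,2): δ = 110.08°  ·
  (1,3): δ = 78.79°  ·
  (1,4): δ = 21.33°  ✓
  (1,5): δ = 41.53°  ✓
  (2,3): δ = 148.70°  ·
  (2,4): δ = 91.25°  ·
  (2,5): δ = 28.39°  ✓
  (3,4): δ = 122.55°  ·
  (3,5): δ = 59.69°  ✓
  (4,5): δ = 117.14°  ·
antipodal pairs: 6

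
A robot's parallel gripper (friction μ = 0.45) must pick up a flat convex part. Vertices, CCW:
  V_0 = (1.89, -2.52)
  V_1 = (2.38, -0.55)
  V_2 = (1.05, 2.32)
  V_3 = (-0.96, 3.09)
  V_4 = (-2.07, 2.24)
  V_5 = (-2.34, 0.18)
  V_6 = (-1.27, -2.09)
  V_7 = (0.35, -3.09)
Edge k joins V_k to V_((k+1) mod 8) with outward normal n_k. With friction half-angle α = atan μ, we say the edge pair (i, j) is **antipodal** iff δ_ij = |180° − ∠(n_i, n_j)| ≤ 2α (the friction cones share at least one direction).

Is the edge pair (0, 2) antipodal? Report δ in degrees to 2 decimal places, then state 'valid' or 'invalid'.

α = atan 0.45 = 24.23°;  2α = 48.46°
edge 0: e_0 = (+0.49, +1.97);  n_0 = (+0.9704, -0.2414)
edge 2: e_2 = (-2.01, +0.77);  n_2 = (+0.3577, +0.9338)
∠(n_0, n_2) = 83.01°
δ = |180° − 83.01°| = 96.99°
96.99° > 2α = 48.46°  →  invalid

δ = 96.99°, invalid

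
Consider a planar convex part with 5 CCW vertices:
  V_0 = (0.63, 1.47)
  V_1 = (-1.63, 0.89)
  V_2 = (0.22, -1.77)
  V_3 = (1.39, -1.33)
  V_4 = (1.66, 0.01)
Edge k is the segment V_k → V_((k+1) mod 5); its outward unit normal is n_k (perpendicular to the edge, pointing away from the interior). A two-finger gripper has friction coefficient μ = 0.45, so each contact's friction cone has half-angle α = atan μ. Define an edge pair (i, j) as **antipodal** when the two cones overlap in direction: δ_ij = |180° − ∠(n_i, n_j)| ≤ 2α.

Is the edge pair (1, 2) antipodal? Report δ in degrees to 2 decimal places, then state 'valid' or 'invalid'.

α = atan 0.45 = 24.23°;  2α = 48.46°
edge 1: e_1 = (+1.85, -2.66);  n_1 = (-0.8210, -0.5710)
edge 2: e_2 = (+1.17, +0.44);  n_2 = (+0.3520, -0.9360)
∠(n_1, n_2) = 75.79°
δ = |180° − 75.79°| = 104.21°
104.21° > 2α = 48.46°  →  invalid

δ = 104.21°, invalid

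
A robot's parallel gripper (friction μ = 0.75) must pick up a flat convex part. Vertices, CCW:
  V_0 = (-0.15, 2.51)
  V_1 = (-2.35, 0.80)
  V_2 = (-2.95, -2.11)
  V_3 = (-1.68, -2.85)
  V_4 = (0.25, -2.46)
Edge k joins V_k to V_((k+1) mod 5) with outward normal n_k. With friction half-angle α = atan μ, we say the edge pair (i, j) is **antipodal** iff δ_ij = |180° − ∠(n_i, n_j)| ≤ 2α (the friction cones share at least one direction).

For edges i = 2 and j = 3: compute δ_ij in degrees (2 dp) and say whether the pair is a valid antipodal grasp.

α = atan 0.75 = 36.87°;  2α = 73.74°
edge 2: e_2 = (+1.27, -0.74);  n_2 = (-0.5034, -0.8640)
edge 3: e_3 = (+1.93, +0.39);  n_3 = (+0.1981, -0.9802)
∠(n_2, n_3) = 41.65°
δ = |180° − 41.65°| = 138.35°
138.35° > 2α = 73.74°  →  invalid

δ = 138.35°, invalid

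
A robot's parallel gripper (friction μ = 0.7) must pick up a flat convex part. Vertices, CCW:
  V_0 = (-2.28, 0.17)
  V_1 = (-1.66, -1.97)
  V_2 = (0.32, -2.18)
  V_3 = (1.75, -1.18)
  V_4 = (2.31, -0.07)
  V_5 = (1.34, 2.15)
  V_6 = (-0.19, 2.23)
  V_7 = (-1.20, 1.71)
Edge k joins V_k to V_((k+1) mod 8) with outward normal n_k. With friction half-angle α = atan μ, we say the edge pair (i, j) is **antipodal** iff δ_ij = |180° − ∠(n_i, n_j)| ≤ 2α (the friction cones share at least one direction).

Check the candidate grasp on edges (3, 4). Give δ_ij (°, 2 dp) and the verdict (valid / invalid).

δ = 129.63°, invalid

α = atan 0.7 = 34.99°;  2α = 69.98°
edge 3: e_3 = (+0.56, +1.11);  n_3 = (+0.8928, -0.4504)
edge 4: e_4 = (-0.97, +2.22);  n_4 = (+0.9163, +0.4004)
∠(n_3, n_4) = 50.37°
δ = |180° − 50.37°| = 129.63°
129.63° > 2α = 69.98°  →  invalid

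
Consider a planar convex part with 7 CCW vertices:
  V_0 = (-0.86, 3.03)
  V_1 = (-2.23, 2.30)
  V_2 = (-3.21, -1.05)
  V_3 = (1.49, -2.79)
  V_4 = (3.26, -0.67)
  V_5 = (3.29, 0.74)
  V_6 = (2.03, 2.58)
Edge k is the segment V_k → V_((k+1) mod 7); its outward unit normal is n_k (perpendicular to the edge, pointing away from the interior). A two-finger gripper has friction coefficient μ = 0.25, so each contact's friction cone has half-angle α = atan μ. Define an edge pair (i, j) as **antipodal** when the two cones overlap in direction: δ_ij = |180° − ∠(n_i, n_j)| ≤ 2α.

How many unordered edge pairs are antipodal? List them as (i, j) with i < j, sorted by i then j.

α = atan 0.25 = 14.04°;  2α = 28.07°
n_0 = (-0.4703, +0.8825)
n_1 = (-0.9598, +0.2808)
n_2 = (-0.3472, -0.9378)
n_3 = (+0.7676, -0.6409)
n_4 = (+0.9998, -0.0213)
n_5 = (+0.8251, +0.5650)
n_6 = (+0.1539, +0.9881)
  (0,1): δ = 134.36°  ·
  (0,2): δ = 48.37°  ·
  (0,3): δ = 22.09°  ✓
  (0,4): δ = 60.73°  ·
  (0,5): δ = 96.35°  ·
  (0,6): δ = 143.10°  ·
  (1,2): δ = 94.01°  ·
  (1,3): δ = 23.55°  ✓
  (1,4): δ = 15.09°  ✓
  (1,5): δ = 50.71°  ·
  (1,6): δ = 97.46°  ·
  (2,3): δ = 109.54°  ·
  (2,4): δ = 70.90°  ·
  (2,5): δ = 35.28°  ·
  (2,6): δ = 11.46°  ✓
  (3,4): δ = 141.36°  ·
  (3,5): δ = 105.74°  ·
  (3,6): δ = 58.99°  ·
  (4,5): δ = 144.38°  ·
  (4,6): δ = 97.63°  ·
  (5,6): δ = 133.25°  ·
antipodal pairs: 4

count = 4; pairs: (0,3), (1,3), (1,4), (2,6)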